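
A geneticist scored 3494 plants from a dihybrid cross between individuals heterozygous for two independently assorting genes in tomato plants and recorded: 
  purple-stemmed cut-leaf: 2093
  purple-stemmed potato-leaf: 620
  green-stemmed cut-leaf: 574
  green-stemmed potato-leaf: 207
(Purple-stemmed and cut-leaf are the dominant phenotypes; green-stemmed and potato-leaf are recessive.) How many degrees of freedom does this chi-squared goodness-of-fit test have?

A dihybrid F₂ with independent assortment and complete dominance at both loci gives a 9:3:3:1 phenotypic ratio.
A goodness-of-fit test with 4 phenotype classes has df = 4 − 1 = 3.

3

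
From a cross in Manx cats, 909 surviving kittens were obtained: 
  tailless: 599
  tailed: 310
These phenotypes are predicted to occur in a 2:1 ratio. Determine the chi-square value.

Under the 2:1 hypothesis (Σ ratio = 3, N = 909):
  tailless: 909 × 2/3 = 606
  tailed: 909 × 1/3 = 303
χ² = Σ (O − E)² / E
  tailless: (599 − 606)² / 606 = 0.0809
  tailed: (310 − 303)² / 303 = 0.1617
χ² = 0.0809 + 0.1617 = 0.2426 ≈ 0.243

0.243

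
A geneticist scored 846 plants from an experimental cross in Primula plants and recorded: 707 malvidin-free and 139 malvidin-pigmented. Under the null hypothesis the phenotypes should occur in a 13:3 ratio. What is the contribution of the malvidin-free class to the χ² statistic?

Total ratio parts = 16. Expected numbers out of 846:
  malvidin-free: 846 × 13/16 = 687.375
  malvidin-pigmented: 846 × 3/16 = 158.625
Contribution of malvidin-free: (707 − 687.375)² / 687.375 = 0.5603

0.560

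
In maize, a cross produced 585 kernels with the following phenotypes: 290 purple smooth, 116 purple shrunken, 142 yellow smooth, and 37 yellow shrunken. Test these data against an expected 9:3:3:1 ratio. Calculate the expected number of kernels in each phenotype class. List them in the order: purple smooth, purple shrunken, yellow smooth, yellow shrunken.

The 9:3:3:1 ratio has 16 parts, so with N = 585 the expected counts are:
  purple smooth: 585 × 9/16 = 329.0625
  purple shrunken: 585 × 3/16 = 109.6875
  yellow smooth: 585 × 3/16 = 109.6875
  yellow shrunken: 585 × 1/16 = 36.5625

329.0625, 109.6875, 109.6875, 36.5625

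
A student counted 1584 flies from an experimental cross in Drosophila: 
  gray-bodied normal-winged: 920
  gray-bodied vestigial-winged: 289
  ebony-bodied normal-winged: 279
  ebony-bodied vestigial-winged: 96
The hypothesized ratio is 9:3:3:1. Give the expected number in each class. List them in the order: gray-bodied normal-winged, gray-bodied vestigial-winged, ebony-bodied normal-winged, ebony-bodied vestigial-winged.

891, 297, 297, 99

The 9:3:3:1 ratio has 16 parts, so with N = 1584 the expected counts are:
  gray-bodied normal-winged: 1584 × 9/16 = 891
  gray-bodied vestigial-winged: 1584 × 3/16 = 297
  ebony-bodied normal-winged: 1584 × 3/16 = 297
  ebony-bodied vestigial-winged: 1584 × 1/16 = 99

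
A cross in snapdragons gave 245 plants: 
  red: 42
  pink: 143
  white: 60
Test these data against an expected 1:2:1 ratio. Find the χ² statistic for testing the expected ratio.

The 1:2:1 ratio has 4 parts, so with N = 245 the expected counts are:
  red: 245 × 1/4 = 61.25
  pink: 245 × 2/4 = 122.5
  white: 245 × 1/4 = 61.25
χ² = Σ (O − E)² / E
  red: (42 − 61.25)² / 61.25 = 6.0500
  pink: (143 − 122.5)² / 122.5 = 3.4306
  white: (60 − 61.25)² / 61.25 = 0.0255
χ² = 6.0500 + 3.4306 + 0.0255 = 9.5061 ≈ 9.506

9.506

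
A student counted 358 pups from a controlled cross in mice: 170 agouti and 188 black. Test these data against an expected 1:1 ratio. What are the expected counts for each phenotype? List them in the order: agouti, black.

179, 179

Under the 1:1 hypothesis (Σ ratio = 2, N = 358):
  agouti: 358 × 1/2 = 179
  black: 358 × 1/2 = 179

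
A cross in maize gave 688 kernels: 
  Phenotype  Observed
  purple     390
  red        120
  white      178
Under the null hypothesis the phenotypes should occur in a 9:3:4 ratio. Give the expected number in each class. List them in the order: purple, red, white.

Under the 9:3:4 hypothesis (Σ ratio = 16, N = 688):
  purple: 688 × 9/16 = 387
  red: 688 × 3/16 = 129
  white: 688 × 4/16 = 172

387, 129, 172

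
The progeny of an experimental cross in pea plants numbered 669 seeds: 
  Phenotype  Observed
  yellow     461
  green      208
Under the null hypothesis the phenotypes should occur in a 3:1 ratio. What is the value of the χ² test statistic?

13.238

Total ratio parts = 4. Expected numbers out of 669:
  yellow: 669 × 3/4 = 501.75
  green: 669 × 1/4 = 167.25
χ² = Σ (O − E)² / E
  yellow: (461 − 501.75)² / 501.75 = 3.3095
  green: (208 − 167.25)² / 167.25 = 9.9286
χ² = 3.3095 + 9.9286 = 13.2381 ≈ 13.238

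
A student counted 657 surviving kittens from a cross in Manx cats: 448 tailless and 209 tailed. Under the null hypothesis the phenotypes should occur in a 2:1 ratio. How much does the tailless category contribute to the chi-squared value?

0.228

The 2:1 ratio has 3 parts, so with N = 657 the expected counts are:
  tailless: 657 × 2/3 = 438
  tailed: 657 × 1/3 = 219
Contribution of tailless: (448 − 438)² / 438 = 0.2283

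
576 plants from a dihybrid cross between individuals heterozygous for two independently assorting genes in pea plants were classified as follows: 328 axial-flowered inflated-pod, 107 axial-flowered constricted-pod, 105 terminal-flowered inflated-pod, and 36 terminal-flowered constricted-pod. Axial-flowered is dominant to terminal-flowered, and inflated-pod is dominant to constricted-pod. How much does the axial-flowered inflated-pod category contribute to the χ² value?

0.049

A dihybrid F₂ with independent assortment and complete dominance at both loci gives a 9:3:3:1 phenotypic ratio.
Under the 9:3:3:1 hypothesis (Σ ratio = 16, N = 576):
  axial-flowered inflated-pod: 576 × 9/16 = 324
  axial-flowered constricted-pod: 576 × 3/16 = 108
  terminal-flowered inflated-pod: 576 × 3/16 = 108
  terminal-flowered constricted-pod: 576 × 1/16 = 36
Contribution of axial-flowered inflated-pod: (328 − 324)² / 324 = 0.0494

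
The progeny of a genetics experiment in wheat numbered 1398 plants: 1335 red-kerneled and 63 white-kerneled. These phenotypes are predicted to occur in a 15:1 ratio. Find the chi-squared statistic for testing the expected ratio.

7.253

Expected counts for N = 1398 under a 15:1 ratio (total parts = 16):
  red-kerneled: 1398 × 15/16 = 1310.625
  white-kerneled: 1398 × 1/16 = 87.375
χ² = Σ (O − E)² / E
  red-kerneled: (1335 − 1310.625)² / 1310.625 = 0.4533
  white-kerneled: (63 − 87.375)² / 87.375 = 6.7999
χ² = 0.4533 + 6.7999 = 7.2532 ≈ 7.253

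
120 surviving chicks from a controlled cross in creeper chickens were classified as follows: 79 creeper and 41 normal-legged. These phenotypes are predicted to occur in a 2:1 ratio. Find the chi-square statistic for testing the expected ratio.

0.038

Under the 2:1 hypothesis (Σ ratio = 3, N = 120):
  creeper: 120 × 2/3 = 80
  normal-legged: 120 × 1/3 = 40
χ² = Σ (O − E)² / E
  creeper: (79 − 80)² / 80 = 0.0125
  normal-legged: (41 − 40)² / 40 = 0.0250
χ² = 0.0125 + 0.0250 = 0.0375 ≈ 0.038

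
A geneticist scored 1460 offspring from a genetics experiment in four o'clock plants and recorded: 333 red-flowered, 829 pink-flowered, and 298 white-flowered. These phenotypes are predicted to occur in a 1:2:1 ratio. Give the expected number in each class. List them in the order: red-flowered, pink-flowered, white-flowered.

365, 730, 365

Under the 1:2:1 hypothesis (Σ ratio = 4, N = 1460):
  red-flowered: 1460 × 1/4 = 365
  pink-flowered: 1460 × 2/4 = 730
  white-flowered: 1460 × 1/4 = 365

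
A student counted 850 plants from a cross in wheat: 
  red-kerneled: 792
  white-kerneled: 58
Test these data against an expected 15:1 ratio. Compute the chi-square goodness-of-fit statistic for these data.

0.477

The 15:1 ratio has 16 parts, so with N = 850 the expected counts are:
  red-kerneled: 850 × 15/16 = 796.875
  white-kerneled: 850 × 1/16 = 53.125
χ² = Σ (O − E)² / E
  red-kerneled: (792 − 796.875)² / 796.875 = 0.0298
  white-kerneled: (58 − 53.125)² / 53.125 = 0.4474
χ² = 0.0298 + 0.4474 = 0.4772 ≈ 0.477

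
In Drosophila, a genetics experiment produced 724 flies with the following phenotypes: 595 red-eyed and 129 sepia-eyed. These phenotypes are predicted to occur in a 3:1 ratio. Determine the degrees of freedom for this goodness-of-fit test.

A goodness-of-fit test with 2 phenotype classes has df = 2 − 1 = 1.

1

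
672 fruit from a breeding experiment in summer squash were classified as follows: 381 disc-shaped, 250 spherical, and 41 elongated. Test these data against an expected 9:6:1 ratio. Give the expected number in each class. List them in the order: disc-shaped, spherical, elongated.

378, 252, 42

Expected counts for N = 672 under a 9:6:1 ratio (total parts = 16):
  disc-shaped: 672 × 9/16 = 378
  spherical: 672 × 6/16 = 252
  elongated: 672 × 1/16 = 42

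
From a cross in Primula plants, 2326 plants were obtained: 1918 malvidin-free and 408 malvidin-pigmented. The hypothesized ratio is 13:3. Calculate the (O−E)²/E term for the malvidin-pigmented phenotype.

1.814

Under the 13:3 hypothesis (Σ ratio = 16, N = 2326):
  malvidin-free: 2326 × 13/16 = 1889.875
  malvidin-pigmented: 2326 × 3/16 = 436.125
Contribution of malvidin-pigmented: (408 − 436.125)² / 436.125 = 1.8137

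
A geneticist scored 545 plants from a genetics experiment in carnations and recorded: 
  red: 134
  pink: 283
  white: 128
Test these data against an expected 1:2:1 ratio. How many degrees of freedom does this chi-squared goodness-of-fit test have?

2

A goodness-of-fit test with 3 phenotype classes has df = 3 − 1 = 2.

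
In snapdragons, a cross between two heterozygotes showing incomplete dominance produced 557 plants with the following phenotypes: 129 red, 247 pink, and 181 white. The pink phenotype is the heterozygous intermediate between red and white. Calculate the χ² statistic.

16.835

With incomplete dominance, a heterozygote × heterozygote cross gives a 1:2:1 phenotypic ratio.
Total ratio parts = 4. Expected numbers out of 557:
  red: 557 × 1/4 = 139.25
  pink: 557 × 2/4 = 278.5
  white: 557 × 1/4 = 139.25
χ² = Σ (O − E)² / E
  red: (129 − 139.25)² / 139.25 = 0.7545
  pink: (247 − 278.5)² / 278.5 = 3.5628
  white: (181 − 139.25)² / 139.25 = 12.5175
χ² = 0.7545 + 3.5628 + 12.5175 = 16.8348 ≈ 16.835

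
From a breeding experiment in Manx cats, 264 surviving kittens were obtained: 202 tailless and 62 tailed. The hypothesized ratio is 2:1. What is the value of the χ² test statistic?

Under the 2:1 hypothesis (Σ ratio = 3, N = 264):
  tailless: 264 × 2/3 = 176
  tailed: 264 × 1/3 = 88
χ² = Σ (O − E)² / E
  tailless: (202 − 176)² / 176 = 3.8409
  tailed: (62 − 88)² / 88 = 7.6818
χ² = 3.8409 + 7.6818 = 11.5227 ≈ 11.523

11.523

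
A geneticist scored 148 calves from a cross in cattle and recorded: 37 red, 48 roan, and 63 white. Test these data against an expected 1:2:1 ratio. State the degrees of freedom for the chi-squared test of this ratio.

A goodness-of-fit test with 3 phenotype classes has df = 3 − 1 = 2.

2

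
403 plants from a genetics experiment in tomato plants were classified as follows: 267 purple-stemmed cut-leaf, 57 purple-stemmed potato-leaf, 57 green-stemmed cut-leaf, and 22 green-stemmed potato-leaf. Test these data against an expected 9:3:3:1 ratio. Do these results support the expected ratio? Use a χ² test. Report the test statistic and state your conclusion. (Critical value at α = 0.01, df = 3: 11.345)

16.692; not consistent

The 9:3:3:1 ratio has 16 parts, so with N = 403 the expected counts are:
  purple-stemmed cut-leaf: 403 × 9/16 = 226.6875
  purple-stemmed potato-leaf: 403 × 3/16 = 75.5625
  green-stemmed cut-leaf: 403 × 3/16 = 75.5625
  green-stemmed potato-leaf: 403 × 1/16 = 25.1875
χ² = Σ (O − E)² / E
  purple-stemmed cut-leaf: (267 − 226.6875)² / 226.6875 = 7.1689
  purple-stemmed potato-leaf: (57 − 75.5625)² / 75.5625 = 4.5600
  green-stemmed cut-leaf: (57 − 75.5625)² / 75.5625 = 4.5600
  green-stemmed potato-leaf: (22 − 25.1875)² / 25.1875 = 0.4034
χ² = 7.1689 + 4.5600 + 4.5600 + 0.4034 = 16.6923 ≈ 16.692
Degrees of freedom = 4 − 1 = 3; critical value at α = 0.01 is 11.345.
Since 16.692 > 11.345, we reject the null hypothesis — the data do not fit the 9:3:3:1 ratio.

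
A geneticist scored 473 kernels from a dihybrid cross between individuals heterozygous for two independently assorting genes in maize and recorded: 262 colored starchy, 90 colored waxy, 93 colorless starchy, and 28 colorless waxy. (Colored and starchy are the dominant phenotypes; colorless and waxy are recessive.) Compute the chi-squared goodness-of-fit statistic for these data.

A dihybrid F₂ with independent assortment and complete dominance at both loci gives a 9:3:3:1 phenotypic ratio.
Expected counts for N = 473 under a 9:3:3:1 ratio (total parts = 16):
  colored starchy: 473 × 9/16 = 266.0625
  colored waxy: 473 × 3/16 = 88.6875
  colorless starchy: 473 × 3/16 = 88.6875
  colorless waxy: 473 × 1/16 = 29.5625
χ² = Σ (O − E)² / E
  colored starchy: (262 − 266.0625)² / 266.0625 = 0.0620
  colored waxy: (90 − 88.6875)² / 88.6875 = 0.0194
  colorless starchy: (93 − 88.6875)² / 88.6875 = 0.2097
  colorless waxy: (28 − 29.5625)² / 29.5625 = 0.0826
χ² = 0.0620 + 0.0194 + 0.2097 + 0.0826 = 0.3737 ≈ 0.374

0.374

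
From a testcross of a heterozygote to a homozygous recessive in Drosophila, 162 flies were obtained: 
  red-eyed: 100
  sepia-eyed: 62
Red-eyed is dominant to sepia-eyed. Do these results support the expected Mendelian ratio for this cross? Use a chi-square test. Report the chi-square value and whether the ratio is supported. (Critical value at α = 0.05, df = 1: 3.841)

A testcross of a heterozygote (Aa × aa) gives a 1:1 phenotypic ratio.
Total ratio parts = 2. Expected numbers out of 162:
  red-eyed: 162 × 1/2 = 81
  sepia-eyed: 162 × 1/2 = 81
χ² = Σ (O − E)² / E
  red-eyed: (100 − 81)² / 81 = 4.4568
  sepia-eyed: (62 − 81)² / 81 = 4.4568
χ² = 4.4568 + 4.4568 = 8.9136 ≈ 8.914
Degrees of freedom = 2 − 1 = 1; critical value at α = 0.05 is 3.841.
Since 8.914 > 3.841, we reject the null hypothesis — the data do not fit the 1:1 ratio.

8.914; not consistent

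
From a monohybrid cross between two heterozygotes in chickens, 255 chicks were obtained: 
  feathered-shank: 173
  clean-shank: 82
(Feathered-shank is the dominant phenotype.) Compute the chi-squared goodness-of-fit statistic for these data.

For a monohybrid cross between heterozygotes with complete dominance, the expected phenotypic ratio is 3:1.
The 3:1 ratio has 4 parts, so with N = 255 the expected counts are:
  feathered-shank: 255 × 3/4 = 191.25
  clean-shank: 255 × 1/4 = 63.75
χ² = Σ (O − E)² / E
  feathered-shank: (173 − 191.25)² / 191.25 = 1.7415
  clean-shank: (82 − 63.75)² / 63.75 = 5.2245
χ² = 1.7415 + 5.2245 = 6.966

6.966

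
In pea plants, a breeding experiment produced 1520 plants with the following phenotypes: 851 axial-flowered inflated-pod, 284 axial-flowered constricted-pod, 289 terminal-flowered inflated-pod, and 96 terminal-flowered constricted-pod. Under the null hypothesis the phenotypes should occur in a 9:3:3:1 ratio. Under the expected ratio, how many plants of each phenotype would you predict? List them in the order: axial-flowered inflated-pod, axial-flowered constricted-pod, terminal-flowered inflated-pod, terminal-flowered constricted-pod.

855, 285, 285, 95

Expected counts for N = 1520 under a 9:3:3:1 ratio (total parts = 16):
  axial-flowered inflated-pod: 1520 × 9/16 = 855
  axial-flowered constricted-pod: 1520 × 3/16 = 285
  terminal-flowered inflated-pod: 1520 × 3/16 = 285
  terminal-flowered constricted-pod: 1520 × 1/16 = 95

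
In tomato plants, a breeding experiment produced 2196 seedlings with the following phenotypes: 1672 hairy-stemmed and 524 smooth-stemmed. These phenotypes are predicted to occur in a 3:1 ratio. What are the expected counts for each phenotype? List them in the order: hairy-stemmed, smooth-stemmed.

The 3:1 ratio has 4 parts, so with N = 2196 the expected counts are:
  hairy-stemmed: 2196 × 3/4 = 1647
  smooth-stemmed: 2196 × 1/4 = 549

1647, 549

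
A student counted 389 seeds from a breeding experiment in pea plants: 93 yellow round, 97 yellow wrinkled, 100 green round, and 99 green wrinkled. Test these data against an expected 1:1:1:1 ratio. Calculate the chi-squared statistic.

The 1:1:1:1 ratio has 4 parts, so with N = 389 the expected counts are:
  yellow round: 389 × 1/4 = 97.25
  yellow wrinkled: 389 × 1/4 = 97.25
  green round: 389 × 1/4 = 97.25
  green wrinkled: 389 × 1/4 = 97.25
χ² = Σ (O − E)² / E
  yellow round: (93 − 97.25)² / 97.25 = 0.1857
  yellow wrinkled: (97 − 97.25)² / 97.25 = 0.0006
  green round: (100 − 97.25)² / 97.25 = 0.0778
  green wrinkled: (99 − 97.25)² / 97.25 = 0.0315
χ² = 0.1857 + 0.0006 + 0.0778 + 0.0315 = 0.2956 ≈ 0.296

0.296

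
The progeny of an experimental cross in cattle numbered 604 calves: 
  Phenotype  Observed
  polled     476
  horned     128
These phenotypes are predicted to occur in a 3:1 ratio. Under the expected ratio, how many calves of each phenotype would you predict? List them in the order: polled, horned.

453, 151

Total ratio parts = 4. Expected numbers out of 604:
  polled: 604 × 3/4 = 453
  horned: 604 × 1/4 = 151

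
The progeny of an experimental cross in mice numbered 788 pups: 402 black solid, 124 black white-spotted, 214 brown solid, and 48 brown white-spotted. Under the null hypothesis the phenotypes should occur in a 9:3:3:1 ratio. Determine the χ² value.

Expected counts for N = 788 under a 9:3:3:1 ratio (total parts = 16):
  black solid: 788 × 9/16 = 443.25
  black white-spotted: 788 × 3/16 = 147.75
  brown solid: 788 × 3/16 = 147.75
  brown white-spotted: 788 × 1/16 = 49.25
χ² = Σ (O − E)² / E
  black solid: (402 − 443.25)² / 443.25 = 3.8388
  black white-spotted: (124 − 147.75)² / 147.75 = 3.8177
  brown solid: (214 − 147.75)² / 147.75 = 29.7060
  brown white-spotted: (48 − 49.25)² / 49.25 = 0.0317
χ² = 3.8388 + 3.8177 + 29.7060 + 0.0317 = 37.3942 ≈ 37.394

37.394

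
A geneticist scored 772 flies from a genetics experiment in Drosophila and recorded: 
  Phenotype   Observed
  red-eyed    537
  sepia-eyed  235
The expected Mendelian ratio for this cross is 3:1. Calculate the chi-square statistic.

Expected counts for N = 772 under a 3:1 ratio (total parts = 4):
  red-eyed: 772 × 3/4 = 579
  sepia-eyed: 772 × 1/4 = 193
χ² = Σ (O − E)² / E
  red-eyed: (537 − 579)² / 579 = 3.0466
  sepia-eyed: (235 − 193)² / 193 = 9.1399
χ² = 3.0466 + 9.1399 = 12.1865 ≈ 12.187

12.187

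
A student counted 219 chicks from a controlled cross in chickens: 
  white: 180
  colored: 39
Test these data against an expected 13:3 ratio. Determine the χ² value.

0.128

Under the 13:3 hypothesis (Σ ratio = 16, N = 219):
  white: 219 × 13/16 = 177.9375
  colored: 219 × 3/16 = 41.0625
χ² = Σ (O − E)² / E
  white: (180 − 177.9375)² / 177.9375 = 0.0239
  colored: (39 − 41.0625)² / 41.0625 = 0.1036
χ² = 0.0239 + 0.1036 = 0.1275 ≈ 0.128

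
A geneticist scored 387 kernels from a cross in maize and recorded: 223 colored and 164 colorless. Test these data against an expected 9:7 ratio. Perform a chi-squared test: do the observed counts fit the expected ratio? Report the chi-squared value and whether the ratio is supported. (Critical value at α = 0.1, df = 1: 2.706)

0.296; consistent

The 9:7 ratio has 16 parts, so with N = 387 the expected counts are:
  colored: 387 × 9/16 = 217.6875
  colorless: 387 × 7/16 = 169.3125
χ² = Σ (O − E)² / E
  colored: (223 − 217.6875)² / 217.6875 = 0.1296
  colorless: (164 − 169.3125)² / 169.3125 = 0.1667
χ² = 0.1296 + 0.1667 = 0.2963 ≈ 0.296
Degrees of freedom = 2 − 1 = 1; critical value at α = 0.1 is 2.706.
Since 0.296 < 2.706, we fail to reject the null hypothesis — the data are consistent with the 9:7 ratio.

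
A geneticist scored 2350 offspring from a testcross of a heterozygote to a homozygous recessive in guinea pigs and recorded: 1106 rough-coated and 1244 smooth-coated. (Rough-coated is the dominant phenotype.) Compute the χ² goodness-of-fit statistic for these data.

8.104

A testcross of a heterozygote (Aa × aa) gives a 1:1 phenotypic ratio.
The 1:1 ratio has 2 parts, so with N = 2350 the expected counts are:
  rough-coated: 2350 × 1/2 = 1175
  smooth-coated: 2350 × 1/2 = 1175
χ² = Σ (O − E)² / E
  rough-coated: (1106 − 1175)² / 1175 = 4.0519
  smooth-coated: (1244 − 1175)² / 1175 = 4.0519
χ² = 4.0519 + 4.0519 = 8.1038 ≈ 8.104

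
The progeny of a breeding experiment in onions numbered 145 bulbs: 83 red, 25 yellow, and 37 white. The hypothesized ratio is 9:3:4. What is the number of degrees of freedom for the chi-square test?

A goodness-of-fit test with 3 phenotype classes has df = 3 − 1 = 2.

2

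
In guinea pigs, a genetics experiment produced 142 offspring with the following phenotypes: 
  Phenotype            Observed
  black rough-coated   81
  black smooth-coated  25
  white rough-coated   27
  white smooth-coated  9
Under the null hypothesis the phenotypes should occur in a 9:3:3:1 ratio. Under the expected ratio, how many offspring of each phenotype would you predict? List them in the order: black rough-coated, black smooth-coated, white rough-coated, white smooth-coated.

79.875, 26.625, 26.625, 8.875

Under the 9:3:3:1 hypothesis (Σ ratio = 16, N = 142):
  black rough-coated: 142 × 9/16 = 79.875
  black smooth-coated: 142 × 3/16 = 26.625
  white rough-coated: 142 × 3/16 = 26.625
  white smooth-coated: 142 × 1/16 = 8.875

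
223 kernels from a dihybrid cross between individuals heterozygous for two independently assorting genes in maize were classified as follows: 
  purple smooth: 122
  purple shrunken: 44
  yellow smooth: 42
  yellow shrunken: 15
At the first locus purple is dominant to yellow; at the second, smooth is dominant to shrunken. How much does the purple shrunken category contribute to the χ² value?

A dihybrid F₂ with independent assortment and complete dominance at both loci gives a 9:3:3:1 phenotypic ratio.
Under the 9:3:3:1 hypothesis (Σ ratio = 16, N = 223):
  purple smooth: 223 × 9/16 = 125.4375
  purple shrunken: 223 × 3/16 = 41.8125
  yellow smooth: 223 × 3/16 = 41.8125
  yellow shrunken: 223 × 1/16 = 13.9375
Contribution of purple shrunken: (44 − 41.8125)² / 41.8125 = 0.1144

0.114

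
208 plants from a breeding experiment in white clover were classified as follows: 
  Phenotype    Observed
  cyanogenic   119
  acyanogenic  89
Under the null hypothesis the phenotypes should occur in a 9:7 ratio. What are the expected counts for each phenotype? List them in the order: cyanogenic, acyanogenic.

117, 91

The 9:7 ratio has 16 parts, so with N = 208 the expected counts are:
  cyanogenic: 208 × 9/16 = 117
  acyanogenic: 208 × 7/16 = 91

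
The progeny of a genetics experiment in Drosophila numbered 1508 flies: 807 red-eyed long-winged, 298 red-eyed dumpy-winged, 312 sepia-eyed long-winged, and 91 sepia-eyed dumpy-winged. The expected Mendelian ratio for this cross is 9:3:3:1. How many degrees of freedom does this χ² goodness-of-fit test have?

3

A goodness-of-fit test with 4 phenotype classes has df = 4 − 1 = 3.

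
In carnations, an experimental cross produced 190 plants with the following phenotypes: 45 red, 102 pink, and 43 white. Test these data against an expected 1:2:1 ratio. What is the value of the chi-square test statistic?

Under the 1:2:1 hypothesis (Σ ratio = 4, N = 190):
  red: 190 × 1/4 = 47.5
  pink: 190 × 2/4 = 95
  white: 190 × 1/4 = 47.5
χ² = Σ (O − E)² / E
  red: (45 − 47.5)² / 47.5 = 0.1316
  pink: (102 − 95)² / 95 = 0.5158
  white: (43 − 47.5)² / 47.5 = 0.4263
χ² = 0.1316 + 0.5158 + 0.4263 = 1.0737 ≈ 1.074

1.074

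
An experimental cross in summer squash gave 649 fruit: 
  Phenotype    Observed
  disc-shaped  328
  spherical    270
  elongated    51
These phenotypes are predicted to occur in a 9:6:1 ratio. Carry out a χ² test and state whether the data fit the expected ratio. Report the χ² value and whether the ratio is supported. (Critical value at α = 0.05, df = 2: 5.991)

Expected counts for N = 649 under a 9:6:1 ratio (total parts = 16):
  disc-shaped: 649 × 9/16 = 365.0625
  spherical: 649 × 6/16 = 243.375
  elongated: 649 × 1/16 = 40.5625
χ² = Σ (O − E)² / E
  disc-shaped: (328 − 365.0625)² / 365.0625 = 3.7627
  spherical: (270 − 243.375)² / 243.375 = 2.9128
  elongated: (51 − 40.5625)² / 40.5625 = 2.6858
χ² = 3.7627 + 2.9128 + 2.6858 = 9.3613 ≈ 9.361
Degrees of freedom = 3 − 1 = 2; critical value at α = 0.05 is 5.991.
Since 9.361 > 5.991, we reject the null hypothesis — the data do not fit the 9:6:1 ratio.

9.361; not consistent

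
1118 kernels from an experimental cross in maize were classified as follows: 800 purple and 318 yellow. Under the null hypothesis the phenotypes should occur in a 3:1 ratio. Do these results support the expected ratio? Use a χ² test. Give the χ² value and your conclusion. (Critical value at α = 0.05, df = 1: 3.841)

Expected counts for N = 1118 under a 3:1 ratio (total parts = 4):
  purple: 1118 × 3/4 = 838.5
  yellow: 1118 × 1/4 = 279.5
χ² = Σ (O − E)² / E
  purple: (800 − 838.5)² / 838.5 = 1.7677
  yellow: (318 − 279.5)² / 279.5 = 5.3032
χ² = 1.7677 + 5.3032 = 7.0709 ≈ 7.071
Degrees of freedom = 2 − 1 = 1; critical value at α = 0.05 is 3.841.
Since 7.071 > 3.841, we reject the null hypothesis — the data do not fit the 3:1 ratio.

7.071; not consistent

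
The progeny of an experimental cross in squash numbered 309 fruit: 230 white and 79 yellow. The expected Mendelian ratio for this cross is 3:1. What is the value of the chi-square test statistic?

0.053

Expected counts for N = 309 under a 3:1 ratio (total parts = 4):
  white: 309 × 3/4 = 231.75
  yellow: 309 × 1/4 = 77.25
χ² = Σ (O − E)² / E
  white: (230 − 231.75)² / 231.75 = 0.0132
  yellow: (79 − 77.25)² / 77.25 = 0.0396
χ² = 0.0132 + 0.0396 = 0.0528 ≈ 0.053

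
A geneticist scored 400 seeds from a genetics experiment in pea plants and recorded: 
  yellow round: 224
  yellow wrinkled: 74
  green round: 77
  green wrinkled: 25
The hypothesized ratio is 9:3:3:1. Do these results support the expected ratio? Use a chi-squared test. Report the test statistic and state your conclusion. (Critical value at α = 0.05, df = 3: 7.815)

The 9:3:3:1 ratio has 16 parts, so with N = 400 the expected counts are:
  yellow round: 400 × 9/16 = 225
  yellow wrinkled: 400 × 3/16 = 75
  green round: 400 × 3/16 = 75
  green wrinkled: 400 × 1/16 = 25
χ² = Σ (O − E)² / E
  yellow round: (224 − 225)² / 225 = 0.0044
  yellow wrinkled: (74 − 75)² / 75 = 0.0133
  green round: (77 − 75)² / 75 = 0.0533
  green wrinkled: (25 − 25)² / 25 = 0.0000
χ² = 0.0044 + 0.0133 + 0.0533 + 0.0000 = 0.071
Degrees of freedom = 4 − 1 = 3; critical value at α = 0.05 is 7.815.
Since 0.071 < 7.815, we fail to reject the null hypothesis — the data are consistent with the 9:3:3:1 ratio.

0.071; consistent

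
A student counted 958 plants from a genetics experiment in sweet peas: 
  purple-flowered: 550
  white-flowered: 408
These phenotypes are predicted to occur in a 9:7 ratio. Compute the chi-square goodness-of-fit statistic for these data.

0.525

The 9:7 ratio has 16 parts, so with N = 958 the expected counts are:
  purple-flowered: 958 × 9/16 = 538.875
  white-flowered: 958 × 7/16 = 419.125
χ² = Σ (O − E)² / E
  purple-flowered: (550 − 538.875)² / 538.875 = 0.2297
  white-flowered: (408 − 419.125)² / 419.125 = 0.2953
χ² = 0.2297 + 0.2953 = 0.525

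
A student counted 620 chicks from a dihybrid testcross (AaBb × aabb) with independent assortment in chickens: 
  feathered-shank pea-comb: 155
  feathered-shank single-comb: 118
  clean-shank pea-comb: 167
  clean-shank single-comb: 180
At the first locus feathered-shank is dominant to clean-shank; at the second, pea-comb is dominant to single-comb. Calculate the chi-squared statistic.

13.794

A dihybrid testcross with independent assortment gives a 1:1:1:1 ratio.
Expected counts for N = 620 under a 1:1:1:1 ratio (total parts = 4):
  feathered-shank pea-comb: 620 × 1/4 = 155
  feathered-shank single-comb: 620 × 1/4 = 155
  clean-shank pea-comb: 620 × 1/4 = 155
  clean-shank single-comb: 620 × 1/4 = 155
χ² = Σ (O − E)² / E
  feathered-shank pea-comb: (155 − 155)² / 155 = 0.0000
  feathered-shank single-comb: (118 − 155)² / 155 = 8.8323
  clean-shank pea-comb: (167 − 155)² / 155 = 0.9290
  clean-shank single-comb: (180 − 155)² / 155 = 4.0323
χ² = 0.0000 + 8.8323 + 0.9290 + 4.0323 = 13.7936 ≈ 13.794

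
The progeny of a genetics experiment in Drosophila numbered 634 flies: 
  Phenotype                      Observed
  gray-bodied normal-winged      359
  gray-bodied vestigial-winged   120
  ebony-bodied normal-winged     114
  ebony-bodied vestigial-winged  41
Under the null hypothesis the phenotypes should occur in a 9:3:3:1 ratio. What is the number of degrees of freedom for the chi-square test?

3

A goodness-of-fit test with 4 phenotype classes has df = 4 − 1 = 3.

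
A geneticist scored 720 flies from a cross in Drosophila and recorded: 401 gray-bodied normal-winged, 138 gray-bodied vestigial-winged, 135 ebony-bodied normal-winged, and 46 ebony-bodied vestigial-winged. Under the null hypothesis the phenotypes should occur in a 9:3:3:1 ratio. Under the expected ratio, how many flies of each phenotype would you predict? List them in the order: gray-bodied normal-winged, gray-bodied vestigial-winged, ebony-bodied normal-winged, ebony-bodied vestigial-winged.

405, 135, 135, 45

Under the 9:3:3:1 hypothesis (Σ ratio = 16, N = 720):
  gray-bodied normal-winged: 720 × 9/16 = 405
  gray-bodied vestigial-winged: 720 × 3/16 = 135
  ebony-bodied normal-winged: 720 × 3/16 = 135
  ebony-bodied vestigial-winged: 720 × 1/16 = 45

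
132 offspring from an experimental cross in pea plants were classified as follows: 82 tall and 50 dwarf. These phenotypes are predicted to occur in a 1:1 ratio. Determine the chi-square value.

Total ratio parts = 2. Expected numbers out of 132:
  tall: 132 × 1/2 = 66
  dwarf: 132 × 1/2 = 66
χ² = Σ (O − E)² / E
  tall: (82 − 66)² / 66 = 3.8788
  dwarf: (50 − 66)² / 66 = 3.8788
χ² = 3.8788 + 3.8788 = 7.7576 ≈ 7.758

7.758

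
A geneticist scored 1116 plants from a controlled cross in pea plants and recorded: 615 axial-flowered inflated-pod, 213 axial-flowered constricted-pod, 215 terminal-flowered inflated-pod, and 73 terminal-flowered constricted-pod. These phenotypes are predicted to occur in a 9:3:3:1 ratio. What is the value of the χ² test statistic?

The 9:3:3:1 ratio has 16 parts, so with N = 1116 the expected counts are:
  axial-flowered inflated-pod: 1116 × 9/16 = 627.75
  axial-flowered constricted-pod: 1116 × 3/16 = 209.25
  terminal-flowered inflated-pod: 1116 × 3/16 = 209.25
  terminal-flowered constricted-pod: 1116 × 1/16 = 69.75
χ² = Σ (O − E)² / E
  axial-flowered inflated-pod: (615 − 627.75)² / 627.75 = 0.2590
  axial-flowered constricted-pod: (213 − 209.25)² / 209.25 = 0.0672
  terminal-flowered inflated-pod: (215 − 209.25)² / 209.25 = 0.1580
  terminal-flowered constricted-pod: (73 − 69.75)² / 69.75 = 0.1514
χ² = 0.2590 + 0.0672 + 0.1580 + 0.1514 = 0.6356 ≈ 0.636

0.636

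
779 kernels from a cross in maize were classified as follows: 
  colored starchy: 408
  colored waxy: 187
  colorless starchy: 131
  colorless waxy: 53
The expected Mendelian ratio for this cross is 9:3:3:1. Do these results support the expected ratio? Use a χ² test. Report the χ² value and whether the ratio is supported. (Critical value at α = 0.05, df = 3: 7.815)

Total ratio parts = 16. Expected numbers out of 779:
  colored starchy: 779 × 9/16 = 438.1875
  colored waxy: 779 × 3/16 = 146.0625
  colorless starchy: 779 × 3/16 = 146.0625
  colorless waxy: 779 × 1/16 = 48.6875
χ² = Σ (O − E)² / E
  colored starchy: (408 − 438.1875)² / 438.1875 = 2.0797
  colored waxy: (187 − 146.0625)² / 146.0625 = 11.4737
  colorless starchy: (131 − 146.0625)² / 146.0625 = 1.5533
  colorless waxy: (53 − 48.6875)² / 48.6875 = 0.3820
χ² = 2.0797 + 11.4737 + 1.5533 + 0.3820 = 15.4887 ≈ 15.489
Degrees of freedom = 4 − 1 = 3; critical value at α = 0.05 is 7.815.
Since 15.489 > 7.815, we reject the null hypothesis — the data do not fit the 9:3:3:1 ratio.

15.489; not consistent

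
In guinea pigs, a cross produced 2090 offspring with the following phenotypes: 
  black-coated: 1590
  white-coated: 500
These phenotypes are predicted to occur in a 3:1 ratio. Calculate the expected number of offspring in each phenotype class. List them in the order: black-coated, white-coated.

1567.5, 522.5

Under the 3:1 hypothesis (Σ ratio = 4, N = 2090):
  black-coated: 2090 × 3/4 = 1567.5
  white-coated: 2090 × 1/4 = 522.5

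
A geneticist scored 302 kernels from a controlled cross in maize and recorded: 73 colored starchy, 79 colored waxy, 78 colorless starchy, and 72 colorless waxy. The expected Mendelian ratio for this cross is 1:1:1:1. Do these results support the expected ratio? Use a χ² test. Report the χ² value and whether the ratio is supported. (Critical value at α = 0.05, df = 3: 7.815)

0.490; consistent

Under the 1:1:1:1 hypothesis (Σ ratio = 4, N = 302):
  colored starchy: 302 × 1/4 = 75.5
  colored waxy: 302 × 1/4 = 75.5
  colorless starchy: 302 × 1/4 = 75.5
  colorless waxy: 302 × 1/4 = 75.5
χ² = Σ (O − E)² / E
  colored starchy: (73 − 75.5)² / 75.5 = 0.0828
  colored waxy: (79 − 75.5)² / 75.5 = 0.1623
  colorless starchy: (78 − 75.5)² / 75.5 = 0.0828
  colorless waxy: (72 − 75.5)² / 75.5 = 0.1623
χ² = 0.0828 + 0.1623 + 0.0828 + 0.1623 = 0.4902 ≈ 0.490
Degrees of freedom = 4 − 1 = 3; critical value at α = 0.05 is 7.815.
Since 0.490 < 7.815, we fail to reject the null hypothesis — the data are consistent with the 1:1:1:1 ratio.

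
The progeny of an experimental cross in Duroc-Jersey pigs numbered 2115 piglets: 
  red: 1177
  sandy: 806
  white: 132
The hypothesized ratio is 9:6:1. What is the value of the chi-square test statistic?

Under the 9:6:1 hypothesis (Σ ratio = 16, N = 2115):
  red: 2115 × 9/16 = 1189.6875
  sandy: 2115 × 6/16 = 793.125
  white: 2115 × 1/16 = 132.1875
χ² = Σ (O − E)² / E
  red: (1177 − 1189.6875)² / 1189.6875 = 0.1353
  sandy: (806 − 793.125)² / 793.125 = 0.2090
  white: (132 − 132.1875)² / 132.1875 = 0.0003
χ² = 0.1353 + 0.2090 + 0.0003 = 0.3446 ≈ 0.345

0.345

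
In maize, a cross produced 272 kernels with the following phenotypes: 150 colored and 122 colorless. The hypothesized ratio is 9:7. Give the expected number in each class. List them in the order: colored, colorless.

153, 119

The 9:7 ratio has 16 parts, so with N = 272 the expected counts are:
  colored: 272 × 9/16 = 153
  colorless: 272 × 7/16 = 119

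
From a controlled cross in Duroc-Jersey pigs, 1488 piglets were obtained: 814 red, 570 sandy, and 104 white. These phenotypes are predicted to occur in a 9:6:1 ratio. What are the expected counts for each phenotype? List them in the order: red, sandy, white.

837, 558, 93

Total ratio parts = 16. Expected numbers out of 1488:
  red: 1488 × 9/16 = 837
  sandy: 1488 × 6/16 = 558
  white: 1488 × 1/16 = 93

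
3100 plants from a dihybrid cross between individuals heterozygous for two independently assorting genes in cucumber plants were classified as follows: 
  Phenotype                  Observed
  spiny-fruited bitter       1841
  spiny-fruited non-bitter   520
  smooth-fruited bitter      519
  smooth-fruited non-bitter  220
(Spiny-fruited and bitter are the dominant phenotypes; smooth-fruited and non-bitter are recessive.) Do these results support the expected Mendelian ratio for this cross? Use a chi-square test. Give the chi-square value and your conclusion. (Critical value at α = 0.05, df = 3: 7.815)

22.101; not consistent

A dihybrid F₂ with independent assortment and complete dominance at both loci gives a 9:3:3:1 phenotypic ratio.
Total ratio parts = 16. Expected numbers out of 3100:
  spiny-fruited bitter: 3100 × 9/16 = 1743.75
  spiny-fruited non-bitter: 3100 × 3/16 = 581.25
  smooth-fruited bitter: 3100 × 3/16 = 581.25
  smooth-fruited non-bitter: 3100 × 1/16 = 193.75
χ² = Σ (O − E)² / E
  spiny-fruited bitter: (1841 − 1743.75)² / 1743.75 = 5.4237
  spiny-fruited non-bitter: (520 − 581.25)² / 581.25 = 6.4543
  smooth-fruited bitter: (519 − 581.25)² / 581.25 = 6.6668
  smooth-fruited non-bitter: (220 − 193.75)² / 193.75 = 3.5565
χ² = 5.4237 + 6.4543 + 6.6668 + 3.5565 = 22.1013 ≈ 22.101
Degrees of freedom = 4 − 1 = 3; critical value at α = 0.05 is 7.815.
Since 22.101 > 7.815, we reject the null hypothesis — the data do not fit the 9:3:3:1 ratio.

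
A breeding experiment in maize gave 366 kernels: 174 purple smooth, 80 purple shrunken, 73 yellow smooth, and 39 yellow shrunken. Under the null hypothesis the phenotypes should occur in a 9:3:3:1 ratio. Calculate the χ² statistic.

The 9:3:3:1 ratio has 16 parts, so with N = 366 the expected counts are:
  purple smooth: 366 × 9/16 = 205.875
  purple shrunken: 366 × 3/16 = 68.625
  yellow smooth: 366 × 3/16 = 68.625
  yellow shrunken: 366 × 1/16 = 22.875
χ² = Σ (O − E)² / E
  purple smooth: (174 − 205.875)² / 205.875 = 4.9351
  purple shrunken: (80 − 68.625)² / 68.625 = 1.8855
  yellow smooth: (73 − 68.625)² / 68.625 = 0.2789
  yellow shrunken: (39 − 22.875)² / 22.875 = 11.3668
χ² = 4.9351 + 1.8855 + 0.2789 + 11.3668 = 18.4663 ≈ 18.466

18.466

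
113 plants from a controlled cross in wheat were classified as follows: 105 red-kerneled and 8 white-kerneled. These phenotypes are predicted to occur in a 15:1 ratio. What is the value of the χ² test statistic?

0.133

The 15:1 ratio has 16 parts, so with N = 113 the expected counts are:
  red-kerneled: 113 × 15/16 = 105.9375
  white-kerneled: 113 × 1/16 = 7.0625
χ² = Σ (O − E)² / E
  red-kerneled: (105 − 105.9375)² / 105.9375 = 0.0083
  white-kerneled: (8 − 7.0625)² / 7.0625 = 0.1244
χ² = 0.0083 + 0.1244 = 0.1327 ≈ 0.133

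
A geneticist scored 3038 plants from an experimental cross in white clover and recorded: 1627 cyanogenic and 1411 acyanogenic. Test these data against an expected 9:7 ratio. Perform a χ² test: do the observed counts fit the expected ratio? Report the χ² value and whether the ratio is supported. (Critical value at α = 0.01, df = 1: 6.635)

8.966; not consistent

The 9:7 ratio has 16 parts, so with N = 3038 the expected counts are:
  cyanogenic: 3038 × 9/16 = 1708.875
  acyanogenic: 3038 × 7/16 = 1329.125
χ² = Σ (O − E)² / E
  cyanogenic: (1627 − 1708.875)² / 1708.875 = 3.9228
  acyanogenic: (1411 − 1329.125)² / 1329.125 = 5.0436
χ² = 3.9228 + 5.0436 = 8.9664 ≈ 8.966
Degrees of freedom = 2 − 1 = 1; critical value at α = 0.01 is 6.635.
Since 8.966 > 6.635, we reject the null hypothesis — the data do not fit the 9:7 ratio.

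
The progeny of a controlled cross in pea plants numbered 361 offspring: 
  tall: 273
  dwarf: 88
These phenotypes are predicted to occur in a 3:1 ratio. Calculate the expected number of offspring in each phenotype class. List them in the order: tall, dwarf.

270.75, 90.25

Total ratio parts = 4. Expected numbers out of 361:
  tall: 361 × 3/4 = 270.75
  dwarf: 361 × 1/4 = 90.25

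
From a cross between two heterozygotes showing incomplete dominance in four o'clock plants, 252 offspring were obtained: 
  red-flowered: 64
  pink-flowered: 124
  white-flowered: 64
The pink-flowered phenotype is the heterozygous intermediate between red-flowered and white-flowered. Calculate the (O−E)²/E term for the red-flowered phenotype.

0.016

With incomplete dominance, a heterozygote × heterozygote cross gives a 1:2:1 phenotypic ratio.
Expected counts for N = 252 under a 1:2:1 ratio (total parts = 4):
  red-flowered: 252 × 1/4 = 63
  pink-flowered: 252 × 2/4 = 126
  white-flowered: 252 × 1/4 = 63
Contribution of red-flowered: (64 − 63)² / 63 = 0.0159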